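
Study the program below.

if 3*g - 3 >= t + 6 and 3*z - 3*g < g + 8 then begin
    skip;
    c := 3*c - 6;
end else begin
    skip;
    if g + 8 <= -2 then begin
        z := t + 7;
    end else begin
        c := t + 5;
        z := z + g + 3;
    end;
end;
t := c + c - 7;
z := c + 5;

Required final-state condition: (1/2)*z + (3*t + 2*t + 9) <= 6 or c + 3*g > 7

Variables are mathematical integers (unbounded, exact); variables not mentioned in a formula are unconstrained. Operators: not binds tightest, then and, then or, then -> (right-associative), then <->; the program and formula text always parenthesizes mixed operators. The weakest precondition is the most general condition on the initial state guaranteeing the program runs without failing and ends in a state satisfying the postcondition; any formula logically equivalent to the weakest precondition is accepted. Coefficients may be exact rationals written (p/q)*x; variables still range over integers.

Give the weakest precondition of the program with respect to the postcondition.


Working backward. After the program, the postcondition (1/2)*z + (3*t + 2*t + 9) <= 6 or c + 3*g > 7 must hold; in canonical form it is 5*t + (1/2)*z <= -3 or c + 3*g > 7.
Before z := c + 5: (1/2)*c + 5*t <= -11/2 or c + 3*g > 7
Before t := c + c - 7: (21/2)*c <= 59/2 or c + 3*g > 7
Then branch requires (63/2)*c <= 185/2 or 3*c + 3*g > 13; else branch requires (g <= -10 -> ((21/2)*c <= 59/2 or c + 3*g > 7)) and ((not (g <= -10)) -> ((21/2)*t <= -23 or 3*g + t > 2)).
Before the if: ((3*g >= t + 9 and 3*z < 4*g + 8) -> ((63/2)*c <= 185/2 or 3*c + 3*g > 13)) and ((not (3*g >= t + 9 and 3*z < 4*g + 8)) -> ((g <= -10 -> ((21/2)*c <= 59/2 or c + 3*g > 7)) and ((not (g <= -10)) -> ((21/2)*t <= -23 or 3*g + t > 2))))
Answer: WP = ((3*g >= t + 9 and 3*z < 4*g + 8) -> ((63/2)*c <= 185/2 or 3*c + 3*g > 13)) and ((not (3*g >= t + 9 and 3*z < 4*g + 8)) -> ((g <= -10 -> ((21/2)*c <= 59/2 or c + 3*g > 7)) and ((not (g <= -10)) -> ((21/2)*t <= -23 or 3*g + t > 2))))


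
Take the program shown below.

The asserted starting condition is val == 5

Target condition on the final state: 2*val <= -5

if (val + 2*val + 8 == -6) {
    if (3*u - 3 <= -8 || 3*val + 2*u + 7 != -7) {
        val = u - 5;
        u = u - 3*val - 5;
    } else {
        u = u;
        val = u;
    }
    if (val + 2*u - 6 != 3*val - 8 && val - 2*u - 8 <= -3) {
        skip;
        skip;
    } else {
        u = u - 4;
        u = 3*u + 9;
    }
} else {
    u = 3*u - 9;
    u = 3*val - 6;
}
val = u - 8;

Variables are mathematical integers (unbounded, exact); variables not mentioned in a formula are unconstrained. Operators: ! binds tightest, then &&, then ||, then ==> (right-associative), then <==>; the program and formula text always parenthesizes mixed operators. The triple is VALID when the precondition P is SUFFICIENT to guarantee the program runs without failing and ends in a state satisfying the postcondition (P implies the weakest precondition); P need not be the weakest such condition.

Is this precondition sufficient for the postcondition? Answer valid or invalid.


Working backward. After the program, 2*val <= -5 must hold.
Before val := u - 8: 2*u <= 11
Then branch requires ((3*u <= -5 || 2*u + 3*val != -14) ==> (((6*u != 32 && 5*u <= 30) ==> 4*u >= 9) && ((!(6*u != 32 && 5*u <= 30)) ==> 12*u >= 43))) && ((!(3*u <= -5 || 2*u + 3*val != -14)) ==> ((u >= -5 ==> 2*u <= 11) && ((!(u >= -5)) ==> 6*u <= 17))); else branch requires 6*val <= 23.
Before the if: (3*val == -14 ==> (((3*u <= -5 || 2*u + 3*val != -14) ==> (((6*u != 32 && 5*u <= 30) ==> 4*u >= 9) && ((!(6*u != 32 && 5*u <= 30)) ==> 12*u >= 43))) && ((!(3*u <= -5 || 2*u + 3*val != -14)) ==> ((u >= -5 ==> 2*u <= 11) && ((!(u >= -5)) ==> 6*u <= 17))))) && ((!(3*val == -14)) ==> 6*val <= 23)
The weakest precondition is (3*val == -14 ==> (((3*u <= -5 || 2*u + 3*val != -14) ==> (((6*u != 32 && 5*u <= 30) ==> 4*u >= 9) && ((!(6*u != 32 && 5*u <= 30)) ==> 12*u >= 43))) && ((!(3*u <= -5 || 2*u + 3*val != -14)) ==> ((u >= -5 ==> 2*u <= 11) && ((!(u >= -5)) ==> 6*u <= 17))))) && ((!(3*val == -14)) ==> 6*val <= 23).
Check whether val == 5 implies it.
Countermodel: at the initial state u = 0, val = 5, the precondition holds but the weakest precondition fails.
Answer: invalid


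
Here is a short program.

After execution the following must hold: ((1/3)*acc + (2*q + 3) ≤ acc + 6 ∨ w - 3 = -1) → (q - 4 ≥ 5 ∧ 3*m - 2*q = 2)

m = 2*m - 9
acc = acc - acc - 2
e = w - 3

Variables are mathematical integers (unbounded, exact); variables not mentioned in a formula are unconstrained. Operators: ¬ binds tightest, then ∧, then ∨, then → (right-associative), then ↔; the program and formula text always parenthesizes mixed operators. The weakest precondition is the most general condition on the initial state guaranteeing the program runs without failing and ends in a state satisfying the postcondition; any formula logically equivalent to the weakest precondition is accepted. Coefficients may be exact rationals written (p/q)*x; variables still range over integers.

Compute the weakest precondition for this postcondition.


Working backward. After the program, the postcondition ((1/3)*acc + (2*q + 3) ≤ acc + 6 ∨ w - 3 = -1) → (q - 4 ≥ 5 ∧ 3*m - 2*q = 2) must hold; in canonical form it is (2*q ≤ (2/3)*acc + 3 ∨ w = 2) → (q ≥ 9 ∧ 3*m = 2*q + 2).
Before e := w - 3: (2*q ≤ (2/3)*acc + 3 ∨ w = 2) → (q ≥ 9 ∧ 3*m = 2*q + 2)
Before acc := acc - acc - 2: (2*q ≤ 5/3 ∨ w = 2) → (q ≥ 9 ∧ 3*m = 2*q + 2)
Before m := 2*m - 9: (2*q ≤ 5/3 ∨ w = 2) → (q ≥ 9 ∧ 6*m = 2*q + 29)
Answer: WP = (2*q ≤ 5/3 ∨ w = 2) → (q ≥ 9 ∧ 6*m = 2*q + 29)


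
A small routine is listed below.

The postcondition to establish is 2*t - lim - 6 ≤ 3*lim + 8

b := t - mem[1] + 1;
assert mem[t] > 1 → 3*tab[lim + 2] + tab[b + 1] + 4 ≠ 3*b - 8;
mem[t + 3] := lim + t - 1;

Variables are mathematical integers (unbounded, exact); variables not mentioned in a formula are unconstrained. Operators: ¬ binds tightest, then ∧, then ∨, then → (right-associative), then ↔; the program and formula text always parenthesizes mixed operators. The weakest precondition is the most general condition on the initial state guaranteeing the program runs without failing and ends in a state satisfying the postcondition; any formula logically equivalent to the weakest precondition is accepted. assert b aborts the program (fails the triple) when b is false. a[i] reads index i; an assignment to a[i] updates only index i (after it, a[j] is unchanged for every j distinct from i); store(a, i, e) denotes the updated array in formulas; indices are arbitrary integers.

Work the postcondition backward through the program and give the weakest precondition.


Working backward. After the program, the postcondition 2*t - lim - 6 ≤ 3*lim + 8 must hold; in canonical form it is 2*t ≤ 4*lim + 14.
Before mem[t + 3] := lim + t - 1: 2*t ≤ 4*lim + 14
Before assert mem[t] > 1 → 3*tab[lim + 2] + tab[b + 1] + 4 ≠ 3*b - 8: (mem[t] > 1 → tab[b + 1] + 3*tab[lim + 2] ≠ 3*b - 12) ∧ 2*t ≤ 4*lim + 14
Before b := t - mem[1] + 1: (mem[t] > 1 → 3*mem[1] + tab[-mem[1] + t + 2] + 3*tab[lim + 2] ≠ 3*t - 9) ∧ 2*t ≤ 4*lim + 14
Answer: WP = (mem[t] > 1 → 3*mem[1] + tab[-mem[1] + t + 2] + 3*tab[lim + 2] ≠ 3*t - 9) ∧ 2*t ≤ 4*lim + 14


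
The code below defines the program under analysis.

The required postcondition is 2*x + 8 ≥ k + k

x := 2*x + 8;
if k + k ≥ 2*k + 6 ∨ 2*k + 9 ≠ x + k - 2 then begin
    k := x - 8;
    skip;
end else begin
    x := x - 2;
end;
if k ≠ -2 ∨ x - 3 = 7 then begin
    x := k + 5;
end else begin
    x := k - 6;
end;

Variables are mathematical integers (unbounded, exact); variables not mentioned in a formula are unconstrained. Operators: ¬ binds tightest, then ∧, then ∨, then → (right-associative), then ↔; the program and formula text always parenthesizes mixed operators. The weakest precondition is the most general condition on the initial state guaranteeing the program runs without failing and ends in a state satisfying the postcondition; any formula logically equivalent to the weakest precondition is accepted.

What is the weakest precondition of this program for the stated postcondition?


Working backward. After the program, the postcondition 2*x + 8 ≥ k + k must hold; in canonical form it is 2*x ≥ 2*k - 8.
Then branch requires true; else branch requires false.
Before the if: k ≠ -2 ∨ x = 10
Then branch requires x ≠ 6 ∨ x = 10; else branch requires k ≠ -2 ∨ x = 12.
Before the if: (k ≠ x - 11 → (x ≠ 6 ∨ x = 10)) ∧ ((¬(k ≠ x - 11)) → (k ≠ -2 ∨ x = 12))
Before x := 2*x + 8: (k ≠ 2*x - 3 → (2*x ≠ -2 ∨ 2*x = 2)) ∧ ((¬(k ≠ 2*x - 3)) → (k ≠ -2 ∨ 2*x = 4))
Answer: WP = (k ≠ 2*x - 3 → (2*x ≠ -2 ∨ 2*x = 2)) ∧ ((¬(k ≠ 2*x - 3)) → (k ≠ -2 ∨ 2*x = 4))


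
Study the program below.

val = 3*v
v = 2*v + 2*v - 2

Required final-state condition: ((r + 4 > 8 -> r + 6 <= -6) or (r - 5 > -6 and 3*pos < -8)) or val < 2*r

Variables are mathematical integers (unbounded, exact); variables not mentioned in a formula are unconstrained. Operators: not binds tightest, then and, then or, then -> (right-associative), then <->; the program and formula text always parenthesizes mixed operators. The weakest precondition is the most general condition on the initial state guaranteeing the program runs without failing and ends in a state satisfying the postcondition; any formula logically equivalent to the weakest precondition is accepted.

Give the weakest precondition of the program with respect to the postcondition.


Working backward. After the program, the postcondition ((r + 4 > 8 -> r + 6 <= -6) or (r - 5 > -6 and 3*pos < -8)) or val < 2*r must hold; in canonical form it is (r > 4 -> r <= -12) or (r > -1 and 3*pos < -8) or val < 2*r.
Before v := 2*v + 2*v - 2: (r > 4 -> r <= -12) or (r > -1 and 3*pos < -8) or val < 2*r
Before val := 3*v: (r > 4 -> r <= -12) or (r > -1 and 3*pos < -8) or 3*v < 2*r
Answer: WP = (r > 4 -> r <= -12) or (r > -1 and 3*pos < -8) or 3*v < 2*r


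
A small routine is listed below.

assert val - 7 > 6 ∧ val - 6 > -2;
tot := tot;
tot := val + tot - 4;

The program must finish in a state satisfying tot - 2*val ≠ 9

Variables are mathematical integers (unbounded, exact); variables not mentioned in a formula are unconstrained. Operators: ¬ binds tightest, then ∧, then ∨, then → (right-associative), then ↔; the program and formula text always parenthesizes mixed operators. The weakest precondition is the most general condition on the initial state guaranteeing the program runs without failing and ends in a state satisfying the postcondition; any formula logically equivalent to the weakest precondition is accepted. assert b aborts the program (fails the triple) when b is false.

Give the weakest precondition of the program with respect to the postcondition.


Working backward. After the program, the postcondition tot - 2*val ≠ 9 must hold; in canonical form it is tot ≠ 2*val + 9.
Before tot := val + tot - 4: tot ≠ val + 13
Before tot := tot: tot ≠ val + 13
Before assert val - 7 > 6 ∧ val - 6 > -2: val > 13 ∧ val > 4 ∧ tot ≠ val + 13
Answer: WP = val > 13 ∧ val > 4 ∧ tot ≠ val + 13


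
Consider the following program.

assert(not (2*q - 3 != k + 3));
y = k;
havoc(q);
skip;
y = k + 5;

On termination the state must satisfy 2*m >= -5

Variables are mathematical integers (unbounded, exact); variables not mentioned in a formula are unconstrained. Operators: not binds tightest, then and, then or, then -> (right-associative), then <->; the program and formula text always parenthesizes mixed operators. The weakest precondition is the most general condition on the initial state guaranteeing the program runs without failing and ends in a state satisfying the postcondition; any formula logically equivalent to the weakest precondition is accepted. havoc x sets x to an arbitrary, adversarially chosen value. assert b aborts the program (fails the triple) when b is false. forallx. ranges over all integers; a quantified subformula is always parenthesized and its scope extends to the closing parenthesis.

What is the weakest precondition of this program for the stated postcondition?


Working backward. After the program, 2*m >= -5 must hold.
Before y := k + 5: 2*m >= -5
Before skip: 2*m >= -5
Before havoc q: 2*m >= -5
Before y := k: 2*m >= -5
Before assert not (2*q - 3 != k + 3): (not (2*q != k + 6)) and 2*m >= -5
Answer: WP = (not (2*q != k + 6)) and 2*m >= -5


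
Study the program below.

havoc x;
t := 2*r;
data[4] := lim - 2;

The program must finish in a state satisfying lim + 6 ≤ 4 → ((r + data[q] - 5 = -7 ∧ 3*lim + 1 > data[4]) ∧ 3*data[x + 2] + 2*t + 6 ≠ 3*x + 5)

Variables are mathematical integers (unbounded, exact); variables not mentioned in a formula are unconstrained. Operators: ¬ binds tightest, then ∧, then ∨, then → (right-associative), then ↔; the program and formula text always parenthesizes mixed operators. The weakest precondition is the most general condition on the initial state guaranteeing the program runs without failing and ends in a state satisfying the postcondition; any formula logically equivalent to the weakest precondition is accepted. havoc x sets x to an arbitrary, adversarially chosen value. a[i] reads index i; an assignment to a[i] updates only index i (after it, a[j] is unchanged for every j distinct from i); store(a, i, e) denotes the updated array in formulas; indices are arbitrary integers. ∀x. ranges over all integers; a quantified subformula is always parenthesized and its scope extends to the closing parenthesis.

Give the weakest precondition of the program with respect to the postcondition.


Working backward. After the program, the postcondition lim + 6 ≤ 4 → ((r + data[q] - 5 = -7 ∧ 3*lim + 1 > data[4]) ∧ 3*data[x + 2] + 2*t + 6 ≠ 3*x + 5) must hold; in canonical form it is lim ≤ -2 → (data[q] + r = -2 ∧ 3*lim > data[4] - 1 ∧ 3*data[x + 2] + 2*t ≠ 3*x - 1).
Before data[4] := lim - 2: lim ≤ -2 → (store(data, 4, lim - 2)[q] + r = -2 ∧ 2*lim > -3 ∧ 3*store(data, 4, lim - 2)[x + 2] + 2*t ≠ 3*x - 1)
Before t := 2*r: lim ≤ -2 → (store(data, 4, lim - 2)[q] + r = -2 ∧ 2*lim > -3 ∧ 3*store(data, 4, lim - 2)[x + 2] + 4*r ≠ 3*x - 1)
Before havoc x: ∀x_1. (lim ≤ -2 → (store(data, 4, lim - 2)[q] + r = -2 ∧ 2*lim > -3 ∧ 3*store(data, 4, lim - 2)[x_1 + 2] + 4*r ≠ 3*x_1 - 1))
Answer: WP = ∀x_1. (lim ≤ -2 → (store(data, 4, lim - 2)[q] + r = -2 ∧ 2*lim > -3 ∧ 3*store(data, 4, lim - 2)[x_1 + 2] + 4*r ≠ 3*x_1 - 1))


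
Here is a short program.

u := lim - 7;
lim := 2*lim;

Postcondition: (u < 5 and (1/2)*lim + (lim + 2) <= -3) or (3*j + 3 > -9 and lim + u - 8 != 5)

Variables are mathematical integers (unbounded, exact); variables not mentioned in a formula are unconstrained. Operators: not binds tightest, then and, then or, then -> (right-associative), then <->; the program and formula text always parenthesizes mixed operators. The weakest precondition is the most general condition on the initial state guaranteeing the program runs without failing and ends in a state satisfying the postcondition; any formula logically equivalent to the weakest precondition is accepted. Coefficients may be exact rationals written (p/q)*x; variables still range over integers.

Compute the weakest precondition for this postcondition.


Working backward. After the program, the postcondition (u < 5 and (1/2)*lim + (lim + 2) <= -3) or (3*j + 3 > -9 and lim + u - 8 != 5) must hold; in canonical form it is (u < 5 and (3/2)*lim <= -5) or (3*j > -12 and lim + u != 13).
Before lim := 2*lim: (u < 5 and 3*lim <= -5) or (3*j > -12 and 2*lim + u != 13)
Before u := lim - 7: (lim < 12 and 3*lim <= -5) or (3*j > -12 and 3*lim != 20)
Answer: WP = (lim < 12 and 3*lim <= -5) or (3*j > -12 and 3*lim != 20)


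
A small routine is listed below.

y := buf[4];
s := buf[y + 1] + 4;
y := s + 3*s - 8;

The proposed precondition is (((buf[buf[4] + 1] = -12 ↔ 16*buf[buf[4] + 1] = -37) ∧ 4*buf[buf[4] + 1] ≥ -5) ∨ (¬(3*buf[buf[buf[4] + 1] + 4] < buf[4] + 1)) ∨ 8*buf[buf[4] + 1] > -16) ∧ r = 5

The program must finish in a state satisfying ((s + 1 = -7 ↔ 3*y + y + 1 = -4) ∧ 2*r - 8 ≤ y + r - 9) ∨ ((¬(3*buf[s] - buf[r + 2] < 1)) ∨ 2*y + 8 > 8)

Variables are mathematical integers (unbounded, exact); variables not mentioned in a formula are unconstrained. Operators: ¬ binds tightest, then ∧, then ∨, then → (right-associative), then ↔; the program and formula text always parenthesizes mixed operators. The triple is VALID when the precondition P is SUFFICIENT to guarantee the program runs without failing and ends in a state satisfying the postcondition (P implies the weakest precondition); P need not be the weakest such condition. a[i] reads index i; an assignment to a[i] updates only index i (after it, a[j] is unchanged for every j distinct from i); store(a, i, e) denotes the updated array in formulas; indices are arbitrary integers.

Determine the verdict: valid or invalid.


Working backward. After the program, the postcondition ((s + 1 = -7 ↔ 3*y + y + 1 = -4) ∧ 2*r - 8 ≤ y + r - 9) ∨ ((¬(3*buf[s] - buf[r + 2] < 1)) ∨ 2*y + 8 > 8) must hold; in canonical form it is ((s = -8 ↔ 4*y = -5) ∧ r ≤ y - 1) ∨ (¬(3*buf[s] < buf[r + 2] + 1)) ∨ 2*y > 0.
Before y := s + 3*s - 8: ((s = -8 ↔ 16*s = 27) ∧ r ≤ 4*s - 9) ∨ (¬(3*buf[s] < buf[r + 2] + 1)) ∨ 8*s > 16
Before s := buf[y + 1] + 4: ((buf[y + 1] = -12 ↔ 16*buf[y + 1] = -37) ∧ r ≤ 4*buf[y + 1] + 7) ∨ (¬(3*buf[buf[y + 1] + 4] < buf[r + 2] + 1)) ∨ 8*buf[y + 1] > -16
Before y := buf[4]: ((buf[buf[4] + 1] = -12 ↔ 16*buf[buf[4] + 1] = -37) ∧ r ≤ 4*buf[buf[4] + 1] + 7) ∨ (¬(3*buf[buf[buf[4] + 1] + 4] < buf[r + 2] + 1)) ∨ 8*buf[buf[4] + 1] > -16
The weakest precondition is ((buf[buf[4] + 1] = -12 ↔ 16*buf[buf[4] + 1] = -37) ∧ r ≤ 4*buf[buf[4] + 1] + 7) ∨ (¬(3*buf[buf[buf[4] + 1] + 4] < buf[r + 2] + 1)) ∨ 8*buf[buf[4] + 1] > -16.
Check whether (((buf[buf[4] + 1] = -12 ↔ 16*buf[buf[4] + 1] = -37) ∧ 4*buf[buf[4] + 1] ≥ -5) ∨ (¬(3*buf[buf[buf[4] + 1] + 4] < buf[4] + 1)) ∨ 8*buf[buf[4] + 1] > -16) ∧ r = 5 implies it.
Countermodel: at the initial state buf = {[-45645] = -2, [2] = -15215, [4] = -45646, [7] = 7040, elsewhere -2}, r = 5, the precondition holds but the weakest precondition fails.
Answer: invalid


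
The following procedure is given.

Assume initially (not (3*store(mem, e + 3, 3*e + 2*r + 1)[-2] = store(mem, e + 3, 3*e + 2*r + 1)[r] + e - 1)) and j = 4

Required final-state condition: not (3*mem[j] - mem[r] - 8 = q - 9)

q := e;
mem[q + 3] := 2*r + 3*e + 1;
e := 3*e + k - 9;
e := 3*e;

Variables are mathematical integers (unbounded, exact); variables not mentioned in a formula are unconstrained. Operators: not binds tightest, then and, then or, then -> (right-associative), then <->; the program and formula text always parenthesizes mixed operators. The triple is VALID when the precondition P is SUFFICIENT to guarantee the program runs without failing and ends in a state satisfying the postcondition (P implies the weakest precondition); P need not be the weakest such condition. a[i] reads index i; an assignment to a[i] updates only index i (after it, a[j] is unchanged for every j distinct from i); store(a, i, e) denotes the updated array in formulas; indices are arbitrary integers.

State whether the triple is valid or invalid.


Working backward. After the program, the postcondition not (3*mem[j] - mem[r] - 8 = q - 9) must hold; in canonical form it is not (3*mem[j] = mem[r] + q - 1).
Before e := 3*e: not (3*mem[j] = mem[r] + q - 1)
Before e := 3*e + k - 9: not (3*mem[j] = mem[r] + q - 1)
Before mem[q + 3] := 2*r + 3*e + 1: not (3*store(mem, q + 3, 3*e + 2*r + 1)[j] = store(mem, q + 3, 3*e + 2*r + 1)[r] + q - 1)
Before q := e: not (3*store(mem, e + 3, 3*e + 2*r + 1)[j] = store(mem, e + 3, 3*e + 2*r + 1)[r] + e - 1)
The weakest precondition is not (3*store(mem, e + 3, 3*e + 2*r + 1)[j] = store(mem, e + 3, 3*e + 2*r + 1)[r] + e - 1).
Check whether (not (3*store(mem, e + 3, 3*e + 2*r + 1)[-2] = store(mem, e + 3, 3*e + 2*r + 1)[r] + e - 1)) and j = 4 implies it.
Countermodel: at the initial state e = -4, j = 4, mem = {[-2] = 1, [-1] = 5, [0] = 11, [4] = 2, elsewhere 5}, r = 0, the precondition holds but the weakest precondition fails.
Answer: invalid


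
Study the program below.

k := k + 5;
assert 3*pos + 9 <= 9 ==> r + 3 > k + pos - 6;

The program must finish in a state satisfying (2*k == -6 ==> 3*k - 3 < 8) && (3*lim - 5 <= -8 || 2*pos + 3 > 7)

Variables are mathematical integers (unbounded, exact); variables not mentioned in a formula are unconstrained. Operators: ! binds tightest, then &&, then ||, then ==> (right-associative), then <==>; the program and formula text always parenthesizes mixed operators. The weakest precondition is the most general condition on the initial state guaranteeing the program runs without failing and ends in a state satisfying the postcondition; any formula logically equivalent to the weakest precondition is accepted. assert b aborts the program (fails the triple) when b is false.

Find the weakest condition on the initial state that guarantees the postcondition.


Working backward. After the program, the postcondition (2*k == -6 ==> 3*k - 3 < 8) && (3*lim - 5 <= -8 || 2*pos + 3 > 7) must hold; in canonical form it is (2*k == -6 ==> 3*k < 11) && (3*lim <= -3 || 2*pos > 4).
Before assert 3*pos + 9 <= 9 ==> r + 3 > k + pos - 6: (3*pos <= 0 ==> r > k + pos - 9) && (2*k == -6 ==> 3*k < 11) && (3*lim <= -3 || 2*pos > 4)
Before k := k + 5: (3*pos <= 0 ==> r > k + pos - 4) && (2*k == -16 ==> 3*k < -4) && (3*lim <= -3 || 2*pos > 4)
Answer: WP = (3*pos <= 0 ==> r > k + pos - 4) && (2*k == -16 ==> 3*k < -4) && (3*lim <= -3 || 2*pos > 4)


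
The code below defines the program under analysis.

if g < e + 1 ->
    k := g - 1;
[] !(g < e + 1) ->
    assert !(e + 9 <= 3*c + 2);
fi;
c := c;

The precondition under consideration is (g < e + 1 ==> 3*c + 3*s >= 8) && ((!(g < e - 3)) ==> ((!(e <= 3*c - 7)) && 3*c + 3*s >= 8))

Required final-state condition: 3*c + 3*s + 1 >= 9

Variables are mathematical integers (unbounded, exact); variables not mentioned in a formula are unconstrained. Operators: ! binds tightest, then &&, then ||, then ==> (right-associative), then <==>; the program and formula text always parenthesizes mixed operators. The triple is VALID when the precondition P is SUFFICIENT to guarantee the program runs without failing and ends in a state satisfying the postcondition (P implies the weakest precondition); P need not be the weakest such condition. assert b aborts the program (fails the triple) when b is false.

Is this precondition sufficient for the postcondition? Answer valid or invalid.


Working backward. After the program, the postcondition 3*c + 3*s + 1 >= 9 must hold; in canonical form it is 3*c + 3*s >= 8.
Before c := c: 3*c + 3*s >= 8
Then branch requires 3*c + 3*s >= 8; else branch requires (!(e <= 3*c - 7)) && 3*c + 3*s >= 8.
Before the if: (g < e + 1 ==> 3*c + 3*s >= 8) && ((!(g < e + 1)) ==> ((!(e <= 3*c - 7)) && 3*c + 3*s >= 8))
The weakest precondition is (g < e + 1 ==> 3*c + 3*s >= 8) && ((!(g < e + 1)) ==> ((!(e <= 3*c - 7)) && 3*c + 3*s >= 8)).
Check whether (g < e + 1 ==> 3*c + 3*s >= 8) && ((!(g < e - 3)) ==> ((!(e <= 3*c - 7)) && 3*c + 3*s >= 8)) implies it.
Every state satisfying the precondition satisfies the weakest precondition: the implication holds.
Answer: valid


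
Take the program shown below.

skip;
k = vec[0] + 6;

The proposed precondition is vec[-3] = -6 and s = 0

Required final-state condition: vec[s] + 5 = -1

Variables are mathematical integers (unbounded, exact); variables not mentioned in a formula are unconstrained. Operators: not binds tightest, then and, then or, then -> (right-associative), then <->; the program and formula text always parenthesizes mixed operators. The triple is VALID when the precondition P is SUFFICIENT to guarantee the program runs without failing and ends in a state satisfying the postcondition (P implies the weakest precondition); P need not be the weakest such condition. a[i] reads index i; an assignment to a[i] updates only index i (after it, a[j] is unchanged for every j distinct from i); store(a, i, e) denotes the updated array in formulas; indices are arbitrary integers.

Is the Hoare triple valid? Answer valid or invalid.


Working backward. After the program, the postcondition vec[s] + 5 = -1 must hold; in canonical form it is vec[s] = -6.
Before k := vec[0] + 6: vec[s] = -6
Before skip: vec[s] = -6
The weakest precondition is vec[s] = -6.
Check whether vec[-3] = -6 and s = 0 implies it.
Countermodel: at the initial state s = 0, vec = {[-3] = -6, [0] = 2, elsewhere -6}, the precondition holds but the weakest precondition fails.
Answer: invalid


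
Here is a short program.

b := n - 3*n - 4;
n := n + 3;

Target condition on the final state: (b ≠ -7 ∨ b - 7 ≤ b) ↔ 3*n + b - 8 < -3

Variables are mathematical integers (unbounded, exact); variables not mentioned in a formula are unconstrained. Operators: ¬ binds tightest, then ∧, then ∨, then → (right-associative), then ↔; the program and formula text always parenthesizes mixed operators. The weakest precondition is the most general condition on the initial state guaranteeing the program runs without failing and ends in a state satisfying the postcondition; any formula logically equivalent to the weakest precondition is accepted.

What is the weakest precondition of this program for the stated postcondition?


Working backward. After the program, the postcondition (b ≠ -7 ∨ b - 7 ≤ b) ↔ 3*n + b - 8 < -3 must hold; in canonical form it is b + 3*n < 5.
Before n := n + 3: b + 3*n < -4
Before b := n - 3*n - 4: n < 0
Answer: WP = n < 0


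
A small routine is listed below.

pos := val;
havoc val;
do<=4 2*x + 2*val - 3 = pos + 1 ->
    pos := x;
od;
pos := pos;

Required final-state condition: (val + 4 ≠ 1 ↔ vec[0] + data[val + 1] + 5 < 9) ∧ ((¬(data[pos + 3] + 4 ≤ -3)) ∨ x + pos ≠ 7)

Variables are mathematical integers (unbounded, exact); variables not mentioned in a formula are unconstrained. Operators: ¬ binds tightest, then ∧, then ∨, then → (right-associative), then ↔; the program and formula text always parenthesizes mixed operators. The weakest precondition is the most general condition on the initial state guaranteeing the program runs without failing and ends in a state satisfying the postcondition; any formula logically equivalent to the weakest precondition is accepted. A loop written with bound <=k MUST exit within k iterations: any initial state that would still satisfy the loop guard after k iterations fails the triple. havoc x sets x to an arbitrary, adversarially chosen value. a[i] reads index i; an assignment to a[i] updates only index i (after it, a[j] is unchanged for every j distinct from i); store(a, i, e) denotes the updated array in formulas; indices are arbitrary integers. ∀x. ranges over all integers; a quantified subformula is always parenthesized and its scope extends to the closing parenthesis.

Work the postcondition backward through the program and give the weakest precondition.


Working backward. After the program, the postcondition (val + 4 ≠ 1 ↔ vec[0] + data[val + 1] + 5 < 9) ∧ ((¬(data[pos + 3] + 4 ≤ -3)) ∨ x + pos ≠ 7) must hold; in canonical form it is (val ≠ -3 ↔ data[val + 1] + vec[0] < 4) ∧ ((¬(data[pos + 3] ≤ -7)) ∨ pos + x ≠ 7).
Before pos := pos: (val ≠ -3 ↔ data[val + 1] + vec[0] < 4) ∧ ((¬(data[pos + 3] ≤ -7)) ∨ pos + x ≠ 7)
Before the loop (bound <=4), unroll the exhaustion recursion (WP_0 = exit-now case; WP_j = one more guarded iteration, up to j = 4):
  WP_0: (¬(2*val + 2*x = pos + 4)) ∧ (val ≠ -3 ↔ data[val + 1] + vec[0] < 4) ∧ ((¬(data[pos + 3] ≤ -7)) ∨ pos + x ≠ 7)
  WP_1: (2*val + 2*x = pos + 4 → ((¬(2*val + x = 4)) ∧ (val ≠ -3 ↔ data[val + 1] + vec[0] < 4) ∧ ((¬(data[x + 3] ≤ -7)) ∨ 2*x ≠ 7))) ∧ ((¬(2*val + 2*x = pos + 4)) → ((val ≠ -3 ↔ data[val + 1] + vec[0] < 4) ∧ ((¬(data[pos + 3] ≤ -7)) ∨ pos + x ≠ 7)))
  WP_2: (2*val + 2*x = pos + 4 → ((2*val + x = 4 → ((¬(2*val + x = 4)) ∧ (val ≠ -3 ↔ data[val + 1] + vec[0] < 4) ∧ ((¬(data[x + 3] ≤ -7)) ∨ 2*x ≠ 7))) ∧ ((¬(2*val + x = 4)) → ((val ≠ -3 ↔ data[val + 1] + vec[0] < 4) ∧ ((¬(data[x + 3] ≤ -7)) ∨ 2*x ≠ 7))))) ∧ ((¬(2*val + 2*x = pos + 4)) → ((val ≠ -3 ↔ data[val + 1] + vec[0] < 4) ∧ ((¬(data[pos + 3] ≤ -7)) ∨ pos + x ≠ 7)))
  WP_3: (2*val + 2*x = pos + 4 → ((2*val + x = 4 → ((2*val + x = 4 → ((¬(2*val + x = 4)) ∧ (val ≠ -3 ↔ data[val + 1] + vec[0] < 4) ∧ ((¬(data[x + 3] ≤ -7)) ∨ 2*x ≠ 7))) ∧ ((¬(2*val + x = 4)) → ((val ≠ -3 ↔ data[val + 1] + vec[0] < 4) ∧ ((¬(data[x + 3] ≤ -7)) ∨ 2*x ≠ 7))))) ∧ ((¬(2*val + x = 4)) → ((val ≠ -3 ↔ data[val + 1] + vec[0] < 4) ∧ ((¬(data[x + 3] ≤ -7)) ∨ 2*x ≠ 7))))) ∧ ((¬(2*val + 2*x = pos + 4)) → ((val ≠ -3 ↔ data[val + 1] + vec[0] < 4) ∧ ((¬(data[pos + 3] ≤ -7)) ∨ pos + x ≠ 7)))
  WP_4: (2*val + 2*x = pos + 4 → ((2*val + x = 4 → ((2*val + x = 4 → ((2*val + x = 4 → ((¬(2*val + x = 4)) ∧ (val ≠ -3 ↔ data[val + 1] + vec[0] < 4) ∧ ((¬(data[x + 3] ≤ -7)) ∨ 2*x ≠ 7))) ∧ ((¬(2*val + x = 4)) → ((val ≠ -3 ↔ data[val + 1] + vec[0] < 4) ∧ ((¬(data[x + 3] ≤ -7)) ∨ 2*x ≠ 7))))) ∧ ((¬(2*val + x = 4)) → ((val ≠ -3 ↔ data[val + 1] + vec[0] < 4) ∧ ((¬(data[x + 3] ≤ -7)) ∨ 2*x ≠ 7))))) ∧ ((¬(2*val + x = 4)) → ((val ≠ -3 ↔ data[val + 1] + vec[0] < 4) ∧ ((¬(data[x + 3] ≤ -7)) ∨ 2*x ≠ 7))))) ∧ ((¬(2*val + 2*x = pos + 4)) → ((val ≠ -3 ↔ data[val + 1] + vec[0] < 4) ∧ ((¬(data[pos + 3] ≤ -7)) ∨ pos + x ≠ 7)))
So before the loop: (2*val + 2*x = pos + 4 → ((2*val + x = 4 → ((2*val + x = 4 → ((2*val + x = 4 → ((¬(2*val + x = 4)) ∧ (val ≠ -3 ↔ data[val + 1] + vec[0] < 4) ∧ ((¬(data[x + 3] ≤ -7)) ∨ 2*x ≠ 7))) ∧ ((¬(2*val + x = 4)) → ((val ≠ -3 ↔ data[val + 1] + vec[0] < 4) ∧ ((¬(data[x + 3] ≤ -7)) ∨ 2*x ≠ 7))))) ∧ ((¬(2*val + x = 4)) → ((val ≠ -3 ↔ data[val + 1] + vec[0] < 4) ∧ ((¬(data[x + 3] ≤ -7)) ∨ 2*x ≠ 7))))) ∧ ((¬(2*val + x = 4)) → ((val ≠ -3 ↔ data[val + 1] + vec[0] < 4) ∧ ((¬(data[x + 3] ≤ -7)) ∨ 2*x ≠ 7))))) ∧ ((¬(2*val + 2*x = pos + 4)) → ((val ≠ -3 ↔ data[val + 1] + vec[0] < 4) ∧ ((¬(data[pos + 3] ≤ -7)) ∨ pos + x ≠ 7)))
Before havoc val: ∀val_1. ((2*val_1 + 2*x = pos + 4 → ((2*val_1 + x = 4 → ((2*val_1 + x = 4 → ((2*val_1 + x = 4 → ((¬(2*val_1 + x = 4)) ∧ (val_1 ≠ -3 ↔ data[val_1 + 1] + vec[0] < 4) ∧ ((¬(data[x + 3] ≤ -7)) ∨ 2*x ≠ 7))) ∧ ((¬(2*val_1 + x = 4)) → ((val_1 ≠ -3 ↔ data[val_1 + 1] + vec[0] < 4) ∧ ((¬(data[x + 3] ≤ -7)) ∨ 2*x ≠ 7))))) ∧ ((¬(2*val_1 + x = 4)) → ((val_1 ≠ -3 ↔ data[val_1 + 1] + vec[0] < 4) ∧ ((¬(data[x + 3] ≤ -7)) ∨ 2*x ≠ 7))))) ∧ ((¬(2*val_1 + x = 4)) → ((val_1 ≠ -3 ↔ data[val_1 + 1] + vec[0] < 4) ∧ ((¬(data[x + 3] ≤ -7)) ∨ 2*x ≠ 7))))) ∧ ((¬(2*val_1 + 2*x = pos + 4)) → ((val_1 ≠ -3 ↔ data[val_1 + 1] + vec[0] < 4) ∧ ((¬(data[pos + 3] ≤ -7)) ∨ pos + x ≠ 7))))
Before pos := val: ∀val_1. ((2*val_1 + 2*x = val + 4 → ((2*val_1 + x = 4 → ((2*val_1 + x = 4 → ((2*val_1 + x = 4 → ((¬(2*val_1 + x = 4)) ∧ (val_1 ≠ -3 ↔ data[val_1 + 1] + vec[0] < 4) ∧ ((¬(data[x + 3] ≤ -7)) ∨ 2*x ≠ 7))) ∧ ((¬(2*val_1 + x = 4)) → ((val_1 ≠ -3 ↔ data[val_1 + 1] + vec[0] < 4) ∧ ((¬(data[x + 3] ≤ -7)) ∨ 2*x ≠ 7))))) ∧ ((¬(2*val_1 + x = 4)) → ((val_1 ≠ -3 ↔ data[val_1 + 1] + vec[0] < 4) ∧ ((¬(data[x + 3] ≤ -7)) ∨ 2*x ≠ 7))))) ∧ ((¬(2*val_1 + x = 4)) → ((val_1 ≠ -3 ↔ data[val_1 + 1] + vec[0] < 4) ∧ ((¬(data[x + 3] ≤ -7)) ∨ 2*x ≠ 7))))) ∧ ((¬(2*val_1 + 2*x = val + 4)) → ((val_1 ≠ -3 ↔ data[val_1 + 1] + vec[0] < 4) ∧ ((¬(data[val + 3] ≤ -7)) ∨ val + x ≠ 7))))
Answer: WP = ∀val_1. ((2*val_1 + 2*x = val + 4 → ((2*val_1 + x = 4 → ((2*val_1 + x = 4 → ((2*val_1 + x = 4 → ((¬(2*val_1 + x = 4)) ∧ (val_1 ≠ -3 ↔ data[val_1 + 1] + vec[0] < 4) ∧ ((¬(data[x + 3] ≤ -7)) ∨ 2*x ≠ 7))) ∧ ((¬(2*val_1 + x = 4)) → ((val_1 ≠ -3 ↔ data[val_1 + 1] + vec[0] < 4) ∧ ((¬(data[x + 3] ≤ -7)) ∨ 2*x ≠ 7))))) ∧ ((¬(2*val_1 + x = 4)) → ((val_1 ≠ -3 ↔ data[val_1 + 1] + vec[0] < 4) ∧ ((¬(data[x + 3] ≤ -7)) ∨ 2*x ≠ 7))))) ∧ ((¬(2*val_1 + x = 4)) → ((val_1 ≠ -3 ↔ data[val_1 + 1] + vec[0] < 4) ∧ ((¬(data[x + 3] ≤ -7)) ∨ 2*x ≠ 7))))) ∧ ((¬(2*val_1 + 2*x = val + 4)) → ((val_1 ≠ -3 ↔ data[val_1 + 1] + vec[0] < 4) ∧ ((¬(data[val + 3] ≤ -7)) ∨ val + x ≠ 7))))


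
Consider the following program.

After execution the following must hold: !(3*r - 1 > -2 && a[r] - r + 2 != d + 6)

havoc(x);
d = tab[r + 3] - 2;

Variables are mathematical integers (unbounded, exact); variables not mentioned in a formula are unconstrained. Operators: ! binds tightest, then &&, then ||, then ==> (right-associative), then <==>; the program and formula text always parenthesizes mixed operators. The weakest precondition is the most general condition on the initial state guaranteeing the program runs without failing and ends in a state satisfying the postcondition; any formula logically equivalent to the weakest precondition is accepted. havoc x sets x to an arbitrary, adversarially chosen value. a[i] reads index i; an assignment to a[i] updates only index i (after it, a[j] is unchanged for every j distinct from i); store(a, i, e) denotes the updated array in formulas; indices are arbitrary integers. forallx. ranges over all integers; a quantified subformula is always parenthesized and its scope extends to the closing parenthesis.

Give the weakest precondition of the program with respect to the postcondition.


Working backward. After the program, the postcondition !(3*r - 1 > -2 && a[r] - r + 2 != d + 6) must hold; in canonical form it is !(3*r > -1 && a[r] != d + r + 4).
Before d := tab[r + 3] - 2: !(3*r > -1 && a[r] != tab[r + 3] + r + 2)
Before havoc x: !(3*r > -1 && a[r] != tab[r + 3] + r + 2)
Answer: WP = !(3*r > -1 && a[r] != tab[r + 3] + r + 2)


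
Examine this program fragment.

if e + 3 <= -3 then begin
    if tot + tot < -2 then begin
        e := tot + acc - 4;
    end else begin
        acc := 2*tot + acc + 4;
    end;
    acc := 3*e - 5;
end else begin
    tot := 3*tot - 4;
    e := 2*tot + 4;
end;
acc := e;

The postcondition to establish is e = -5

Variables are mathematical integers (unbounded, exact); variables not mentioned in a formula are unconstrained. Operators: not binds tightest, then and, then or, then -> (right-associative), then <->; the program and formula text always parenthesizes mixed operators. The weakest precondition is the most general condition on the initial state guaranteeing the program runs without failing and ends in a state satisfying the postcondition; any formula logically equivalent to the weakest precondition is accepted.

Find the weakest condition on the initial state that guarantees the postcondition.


Working backward. After the program, e = -5 must hold.
Before acc := e: e = -5
Then branch requires (2*tot < -2 -> acc + tot = -1) and ((not (2*tot < -2)) -> e = -5); else branch requires 6*tot = -1.
Before the if: (e <= -6 -> ((2*tot < -2 -> acc + tot = -1) and ((not (2*tot < -2)) -> e = -5))) and ((not (e <= -6)) -> 6*tot = -1)
Answer: WP = (e <= -6 -> ((2*tot < -2 -> acc + tot = -1) and ((not (2*tot < -2)) -> e = -5))) and ((not (e <= -6)) -> 6*tot = -1)


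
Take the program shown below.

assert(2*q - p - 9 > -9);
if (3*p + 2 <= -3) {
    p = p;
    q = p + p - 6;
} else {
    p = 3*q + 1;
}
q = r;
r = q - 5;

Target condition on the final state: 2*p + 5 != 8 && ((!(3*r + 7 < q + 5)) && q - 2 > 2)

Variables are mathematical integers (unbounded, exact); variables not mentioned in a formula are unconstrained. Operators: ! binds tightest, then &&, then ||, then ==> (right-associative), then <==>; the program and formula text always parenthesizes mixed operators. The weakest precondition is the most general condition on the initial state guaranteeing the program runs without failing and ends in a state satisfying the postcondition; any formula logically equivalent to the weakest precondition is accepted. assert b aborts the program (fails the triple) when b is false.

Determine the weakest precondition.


Working backward. After the program, the postcondition 2*p + 5 != 8 && ((!(3*r + 7 < q + 5)) && q - 2 > 2) must hold; in canonical form it is 2*p != 3 && (!(3*r < q - 2)) && q > 4.
Before r := q - 5: 2*p != 3 && (!(2*q < 13)) && q > 4
Before q := r: 2*p != 3 && (!(2*r < 13)) && r > 4
Then branch requires 2*p != 3 && (!(2*r < 13)) && r > 4; else branch requires 6*q != 1 && (!(2*r < 13)) && r > 4.
Before the if: (3*p <= -5 ==> (2*p != 3 && (!(2*r < 13)) && r > 4)) && ((!(3*p <= -5)) ==> (6*q != 1 && (!(2*r < 13)) && r > 4))
Before assert 2*q - p - 9 > -9: 2*q > p && (3*p <= -5 ==> (2*p != 3 && (!(2*r < 13)) && r > 4)) && ((!(3*p <= -5)) ==> (6*q != 1 && (!(2*r < 13)) && r > 4))
Answer: WP = 2*q > p && (3*p <= -5 ==> (2*p != 3 && (!(2*r < 13)) && r > 4)) && ((!(3*p <= -5)) ==> (6*q != 1 && (!(2*r < 13)) && r > 4))


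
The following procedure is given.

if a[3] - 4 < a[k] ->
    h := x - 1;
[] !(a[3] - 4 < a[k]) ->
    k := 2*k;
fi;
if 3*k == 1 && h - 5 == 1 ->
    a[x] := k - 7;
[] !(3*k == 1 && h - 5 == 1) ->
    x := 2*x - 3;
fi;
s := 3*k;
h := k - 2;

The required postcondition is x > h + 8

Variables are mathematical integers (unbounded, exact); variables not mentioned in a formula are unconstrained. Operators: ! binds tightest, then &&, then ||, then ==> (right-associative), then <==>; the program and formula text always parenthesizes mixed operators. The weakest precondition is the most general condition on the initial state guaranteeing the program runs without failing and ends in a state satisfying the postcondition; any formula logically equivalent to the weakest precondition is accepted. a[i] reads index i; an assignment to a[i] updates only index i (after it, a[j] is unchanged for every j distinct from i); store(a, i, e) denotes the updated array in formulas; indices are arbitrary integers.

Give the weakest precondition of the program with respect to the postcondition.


Working backward. After the program, x > h + 8 must hold.
Before h := k - 2: x > k + 6
Before s := 3*k: x > k + 6
Then branch requires x > k + 6; else branch requires 2*x > k + 9.
Before the if: ((3*k == 1 && h == 6) ==> x > k + 6) && ((!(3*k == 1 && h == 6)) ==> 2*x > k + 9)
Then branch requires ((3*k == 1 && x == 7) ==> x > k + 6) && ((!(3*k == 1 && x == 7)) ==> 2*x > k + 9); else branch requires ((6*k == 1 && h == 6) ==> x > 2*k + 6) && ((!(6*k == 1 && h == 6)) ==> 2*x > 2*k + 9).
Before the if: (a[3] < a[k] + 4 ==> (((3*k == 1 && x == 7) ==> x > k + 6) && ((!(3*k == 1 && x == 7)) ==> 2*x > k + 9))) && ((!(a[3] < a[k] + 4)) ==> (((6*k == 1 && h == 6) ==> x > 2*k + 6) && ((!(6*k == 1 && h == 6)) ==> 2*x > 2*k + 9)))
Answer: WP = (a[3] < a[k] + 4 ==> (((3*k == 1 && x == 7) ==> x > k + 6) && ((!(3*k == 1 && x == 7)) ==> 2*x > k + 9))) && ((!(a[3] < a[k] + 4)) ==> (((6*k == 1 && h == 6) ==> x > 2*k + 6) && ((!(6*k == 1 && h == 6)) ==> 2*x > 2*k + 9)))


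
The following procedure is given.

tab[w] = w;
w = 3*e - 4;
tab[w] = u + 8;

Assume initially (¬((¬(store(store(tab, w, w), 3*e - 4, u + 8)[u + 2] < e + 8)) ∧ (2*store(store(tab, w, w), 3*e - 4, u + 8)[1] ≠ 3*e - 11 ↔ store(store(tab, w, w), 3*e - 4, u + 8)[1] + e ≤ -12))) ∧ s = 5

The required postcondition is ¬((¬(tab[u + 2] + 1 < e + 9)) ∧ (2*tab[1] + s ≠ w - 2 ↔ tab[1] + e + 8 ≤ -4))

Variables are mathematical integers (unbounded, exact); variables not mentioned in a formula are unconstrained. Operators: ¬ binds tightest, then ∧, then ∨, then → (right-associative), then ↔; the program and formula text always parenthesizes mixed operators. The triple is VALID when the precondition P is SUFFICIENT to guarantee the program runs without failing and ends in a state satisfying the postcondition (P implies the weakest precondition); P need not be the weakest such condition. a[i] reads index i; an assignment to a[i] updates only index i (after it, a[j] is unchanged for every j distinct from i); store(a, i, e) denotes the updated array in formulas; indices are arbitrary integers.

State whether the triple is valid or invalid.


Working backward. After the program, the postcondition ¬((¬(tab[u + 2] + 1 < e + 9)) ∧ (2*tab[1] + s ≠ w - 2 ↔ tab[1] + e + 8 ≤ -4)) must hold; in canonical form it is ¬((¬(tab[u + 2] < e + 8)) ∧ (2*tab[1] + s ≠ w - 2 ↔ tab[1] + e ≤ -12)).
Before tab[w] := u + 8: ¬((¬(store(tab, w, u + 8)[u + 2] < e + 8)) ∧ (2*store(tab, w, u + 8)[1] + s ≠ w - 2 ↔ store(tab, w, u + 8)[1] + e ≤ -12))
Before w := 3*e - 4: ¬((¬(store(tab, 3*e - 4, u + 8)[u + 2] < e + 8)) ∧ (2*store(tab, 3*e - 4, u + 8)[1] + s ≠ 3*e - 6 ↔ store(tab, 3*e - 4, u + 8)[1] + e ≤ -12))
Before tab[w] := w: ¬((¬(store(store(tab, w, w), 3*e - 4, u + 8)[u + 2] < e + 8)) ∧ (2*store(store(tab, w, w), 3*e - 4, u + 8)[1] + s ≠ 3*e - 6 ↔ store(store(tab, w, w), 3*e - 4, u + 8)[1] + e ≤ -12))
The weakest precondition is ¬((¬(store(store(tab, w, w), 3*e - 4, u + 8)[u + 2] < e + 8)) ∧ (2*store(store(tab, w, w), 3*e - 4, u + 8)[1] + s ≠ 3*e - 6 ↔ store(store(tab, w, w), 3*e - 4, u + 8)[1] + e ≤ -12)).
Check whether (¬((¬(store(store(tab, w, w), 3*e - 4, u + 8)[u + 2] < e + 8)) ∧ (2*store(store(tab, w, w), 3*e - 4, u + 8)[1] ≠ 3*e - 11 ↔ store(store(tab, w, w), 3*e - 4, u + 8)[1] + e ≤ -12))) ∧ s = 5 implies it.
Every state satisfying the precondition satisfies the weakest precondition: the implication holds.
Answer: valid
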